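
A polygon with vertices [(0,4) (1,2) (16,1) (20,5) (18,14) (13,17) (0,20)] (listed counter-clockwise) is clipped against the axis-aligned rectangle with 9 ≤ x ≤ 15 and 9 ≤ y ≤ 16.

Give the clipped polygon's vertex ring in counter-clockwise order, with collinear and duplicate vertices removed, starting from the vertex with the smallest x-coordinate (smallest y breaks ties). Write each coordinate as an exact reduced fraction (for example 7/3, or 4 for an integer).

Clipped polygon: [(9,9) (15,9) (15,79/5) (44/3,16) (9,16)]

1. After x ≥ 9: [(9,22/15) (16,1) (20,5) (18,14) (13,17) (9,233/13)]
2. After x ≤ 15: [(9,22/15) (15,16/15) (15,79/5) (13,17) (9,233/13)]
3. After y ≥ 9: [(9,9) (15,9) (15,79/5) (13,17) (9,233/13)]
4. After y ≤ 16: [(9,16) (9,9) (15,9) (15,79/5) (44/3,16)]
5. Canonical ring: [(9,9) (15,9) (15,79/5) (44/3,16) (9,16)]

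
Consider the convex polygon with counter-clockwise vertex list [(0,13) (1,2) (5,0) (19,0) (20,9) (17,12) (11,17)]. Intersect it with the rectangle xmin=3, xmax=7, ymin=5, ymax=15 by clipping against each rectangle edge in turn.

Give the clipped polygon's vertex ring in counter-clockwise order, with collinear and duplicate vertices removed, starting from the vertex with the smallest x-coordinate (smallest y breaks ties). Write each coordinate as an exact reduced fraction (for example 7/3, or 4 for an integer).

Clipped polygon: [(3,5) (7,5) (7,15) (11/2,15) (3,155/11)]

1. After x ≥ 3: [(3,155/11) (3,1) (5,0) (19,0) (20,9) (17,12) (11,17)]
2. After x ≤ 7: [(7,171/11) (3,155/11) (3,1) (5,0) (7,0)]
3. After y ≥ 5: [(7,5) (7,171/11) (3,155/11) (3,5)]
4. After y ≤ 15: [(7,5) (7,15) (11/2,15) (3,155/11) (3,5)]
5. Canonical ring: [(3,5) (7,5) (7,15) (11/2,15) (3,155/11)]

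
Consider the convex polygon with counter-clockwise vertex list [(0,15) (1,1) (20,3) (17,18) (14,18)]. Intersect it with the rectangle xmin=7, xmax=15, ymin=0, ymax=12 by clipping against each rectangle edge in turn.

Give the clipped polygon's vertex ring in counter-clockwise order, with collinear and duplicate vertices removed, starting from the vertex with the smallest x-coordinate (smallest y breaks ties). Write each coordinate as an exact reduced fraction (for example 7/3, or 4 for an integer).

Clipped polygon: [(7,31/19) (15,47/19) (15,12) (7,12)]

1. After x ≥ 7: [(7,33/2) (7,31/19) (20,3) (17,18) (14,18)]
2. After x ≤ 15: [(7,33/2) (7,31/19) (15,47/19) (15,18) (14,18)]
3. After y ≥ 0: [(7,33/2) (7,31/19) (15,47/19) (15,18) (14,18)]
4. After y ≤ 12: [(7,12) (7,31/19) (15,47/19) (15,12)]
5. Canonical ring: [(7,31/19) (15,47/19) (15,12) (7,12)]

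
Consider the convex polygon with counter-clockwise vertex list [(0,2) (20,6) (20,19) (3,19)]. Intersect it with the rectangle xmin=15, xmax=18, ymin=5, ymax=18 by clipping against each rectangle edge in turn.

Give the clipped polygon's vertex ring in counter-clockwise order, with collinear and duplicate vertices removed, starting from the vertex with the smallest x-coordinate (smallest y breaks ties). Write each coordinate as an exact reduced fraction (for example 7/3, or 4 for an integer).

1. After x ≥ 15: [(15,5) (20,6) (20,19) (15,19)]
2. After x ≤ 18: [(15,5) (18,28/5) (18,19) (15,19)]
3. After y ≥ 5: [(15,5) (18,28/5) (18,19) (15,19)]
4. After y ≤ 18: [(15,18) (15,5) (18,28/5) (18,18)]
5. Canonical ring: [(15,5) (18,28/5) (18,18) (15,18)]

Clipped polygon: [(15,5) (18,28/5) (18,18) (15,18)]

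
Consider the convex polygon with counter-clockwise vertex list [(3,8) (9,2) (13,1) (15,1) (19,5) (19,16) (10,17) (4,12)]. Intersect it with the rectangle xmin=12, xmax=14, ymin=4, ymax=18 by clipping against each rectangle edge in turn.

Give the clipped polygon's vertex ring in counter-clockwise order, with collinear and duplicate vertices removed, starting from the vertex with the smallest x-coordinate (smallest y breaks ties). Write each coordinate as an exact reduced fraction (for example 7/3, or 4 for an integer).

Clipped polygon: [(12,4) (14,4) (14,149/9) (12,151/9)]

1. After x ≥ 12: [(12,5/4) (13,1) (15,1) (19,5) (19,16) (12,151/9)]
2. After x ≤ 14: [(12,5/4) (13,1) (14,1) (14,149/9) (12,151/9)]
3. After y ≥ 4: [(12,4) (14,4) (14,149/9) (12,151/9)]
4. After y ≤ 18: [(12,4) (14,4) (14,149/9) (12,151/9)]
5. Canonical ring: [(12,4) (14,4) (14,149/9) (12,151/9)]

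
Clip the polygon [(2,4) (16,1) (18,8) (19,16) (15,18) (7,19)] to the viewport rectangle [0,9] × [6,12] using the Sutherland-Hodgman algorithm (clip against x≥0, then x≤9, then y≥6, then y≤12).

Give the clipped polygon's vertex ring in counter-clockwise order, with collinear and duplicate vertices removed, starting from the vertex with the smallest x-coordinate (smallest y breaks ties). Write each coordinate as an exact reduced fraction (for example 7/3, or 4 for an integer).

Clipped polygon: [(8/3,6) (9,6) (9,12) (14/3,12)]

1. After x ≥ 0: [(2,4) (16,1) (18,8) (19,16) (15,18) (7,19)]
2. After x ≤ 9: [(2,4) (9,5/2) (9,75/4) (7,19)]
3. After y ≥ 6: [(8/3,6) (9,6) (9,75/4) (7,19)]
4. After y ≤ 12: [(14/3,12) (8/3,6) (9,6) (9,12)]
5. Canonical ring: [(8/3,6) (9,6) (9,12) (14/3,12)]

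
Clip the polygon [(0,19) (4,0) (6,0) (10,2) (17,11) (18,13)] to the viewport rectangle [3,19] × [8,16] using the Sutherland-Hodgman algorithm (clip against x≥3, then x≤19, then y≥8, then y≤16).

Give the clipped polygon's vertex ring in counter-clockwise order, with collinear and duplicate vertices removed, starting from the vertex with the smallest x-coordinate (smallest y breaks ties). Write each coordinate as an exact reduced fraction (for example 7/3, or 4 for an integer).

1. After x ≥ 3: [(3,18) (3,19/4) (4,0) (6,0) (10,2) (17,11) (18,13)]
2. After x ≤ 19: [(3,18) (3,19/4) (4,0) (6,0) (10,2) (17,11) (18,13)]
3. After y ≥ 8: [(3,18) (3,8) (44/3,8) (17,11) (18,13)]
4. After y ≤ 16: [(9,16) (3,16) (3,8) (44/3,8) (17,11) (18,13)]
5. Canonical ring: [(3,8) (44/3,8) (17,11) (18,13) (9,16) (3,16)]

Clipped polygon: [(3,8) (44/3,8) (17,11) (18,13) (9,16) (3,16)]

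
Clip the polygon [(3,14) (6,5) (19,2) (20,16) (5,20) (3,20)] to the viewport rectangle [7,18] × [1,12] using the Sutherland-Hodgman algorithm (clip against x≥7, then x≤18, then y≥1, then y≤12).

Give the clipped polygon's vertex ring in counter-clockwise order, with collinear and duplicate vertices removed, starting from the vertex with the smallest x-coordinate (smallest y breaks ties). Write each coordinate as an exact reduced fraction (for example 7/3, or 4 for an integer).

1. After x ≥ 7: [(7,62/13) (19,2) (20,16) (7,292/15)]
2. After x ≤ 18: [(7,62/13) (18,29/13) (18,248/15) (7,292/15)]
3. After y ≥ 1: [(7,62/13) (18,29/13) (18,248/15) (7,292/15)]
4. After y ≤ 12: [(7,12) (7,62/13) (18,29/13) (18,12)]
5. Canonical ring: [(7,62/13) (18,29/13) (18,12) (7,12)]

Clipped polygon: [(7,62/13) (18,29/13) (18,12) (7,12)]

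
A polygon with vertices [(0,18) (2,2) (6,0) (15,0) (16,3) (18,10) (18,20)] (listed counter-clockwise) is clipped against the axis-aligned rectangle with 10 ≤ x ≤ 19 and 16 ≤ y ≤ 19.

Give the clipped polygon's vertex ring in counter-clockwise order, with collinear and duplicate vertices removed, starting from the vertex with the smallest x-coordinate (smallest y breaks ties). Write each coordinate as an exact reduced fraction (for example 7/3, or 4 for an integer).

1. After x ≥ 10: [(10,172/9) (10,0) (15,0) (16,3) (18,10) (18,20)]
2. After x ≤ 19: [(10,172/9) (10,0) (15,0) (16,3) (18,10) (18,20)]
3. After y ≥ 16: [(10,172/9) (10,16) (18,16) (18,20)]
4. After y ≤ 19: [(10,19) (10,16) (18,16) (18,19)]
5. Canonical ring: [(10,16) (18,16) (18,19) (10,19)]

Clipped polygon: [(10,16) (18,16) (18,19) (10,19)]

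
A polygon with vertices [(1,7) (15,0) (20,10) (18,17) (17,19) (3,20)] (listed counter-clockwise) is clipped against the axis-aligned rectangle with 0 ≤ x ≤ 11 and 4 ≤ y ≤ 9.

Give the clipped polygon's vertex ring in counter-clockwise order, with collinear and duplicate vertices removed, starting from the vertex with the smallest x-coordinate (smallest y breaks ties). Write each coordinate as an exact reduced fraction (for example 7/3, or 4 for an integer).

1. After x ≥ 0: [(1,7) (15,0) (20,10) (18,17) (17,19) (3,20)]
2. After x ≤ 11: [(1,7) (11,2) (11,136/7) (3,20)]
3. After y ≥ 4: [(1,7) (7,4) (11,4) (11,136/7) (3,20)]
4. After y ≤ 9: [(17/13,9) (1,7) (7,4) (11,4) (11,9)]
5. Canonical ring: [(1,7) (7,4) (11,4) (11,9) (17/13,9)]

Clipped polygon: [(1,7) (7,4) (11,4) (11,9) (17/13,9)]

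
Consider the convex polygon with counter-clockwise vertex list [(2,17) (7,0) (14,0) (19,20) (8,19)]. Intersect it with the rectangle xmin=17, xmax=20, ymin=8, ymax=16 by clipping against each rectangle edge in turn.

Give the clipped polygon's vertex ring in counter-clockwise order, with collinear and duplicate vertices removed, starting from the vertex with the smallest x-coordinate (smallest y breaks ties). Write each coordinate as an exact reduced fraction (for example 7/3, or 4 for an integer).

Clipped polygon: [(17,12) (18,16) (17,16)]

1. After x ≥ 17: [(17,12) (19,20) (17,218/11)]
2. After x ≤ 20: [(17,12) (19,20) (17,218/11)]
3. After y ≥ 8: [(17,12) (19,20) (17,218/11)]
4. After y ≤ 16: [(17,16) (17,12) (18,16)]
5. Canonical ring: [(17,12) (18,16) (17,16)]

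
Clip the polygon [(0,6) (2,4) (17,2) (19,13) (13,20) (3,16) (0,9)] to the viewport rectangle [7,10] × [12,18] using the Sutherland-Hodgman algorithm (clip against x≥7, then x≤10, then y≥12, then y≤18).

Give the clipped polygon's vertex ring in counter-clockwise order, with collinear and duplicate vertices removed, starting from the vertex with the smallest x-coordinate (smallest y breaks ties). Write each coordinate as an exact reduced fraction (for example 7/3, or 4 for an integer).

1. After x ≥ 7: [(7,10/3) (17,2) (19,13) (13,20) (7,88/5)]
2. After x ≤ 10: [(7,10/3) (10,44/15) (10,94/5) (7,88/5)]
3. After y ≥ 12: [(7,12) (10,12) (10,94/5) (7,88/5)]
4. After y ≤ 18: [(7,12) (10,12) (10,18) (8,18) (7,88/5)]
5. Canonical ring: [(7,12) (10,12) (10,18) (8,18) (7,88/5)]

Clipped polygon: [(7,12) (10,12) (10,18) (8,18) (7,88/5)]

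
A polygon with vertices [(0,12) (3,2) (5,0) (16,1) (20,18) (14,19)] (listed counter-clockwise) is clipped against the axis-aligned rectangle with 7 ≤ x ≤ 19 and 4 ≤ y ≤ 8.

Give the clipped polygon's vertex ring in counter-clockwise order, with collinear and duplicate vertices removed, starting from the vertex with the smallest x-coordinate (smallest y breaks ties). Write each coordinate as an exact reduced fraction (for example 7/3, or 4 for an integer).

1. After x ≥ 7: [(7,31/2) (7,2/11) (16,1) (20,18) (14,19)]
2. After x ≤ 19: [(7,31/2) (7,2/11) (16,1) (19,55/4) (19,109/6) (14,19)]
3. After y ≥ 4: [(7,31/2) (7,4) (284/17,4) (19,55/4) (19,109/6) (14,19)]
4. After y ≤ 8: [(7,8) (7,4) (284/17,4) (300/17,8)]
5. Canonical ring: [(7,4) (284/17,4) (300/17,8) (7,8)]

Clipped polygon: [(7,4) (284/17,4) (300/17,8) (7,8)]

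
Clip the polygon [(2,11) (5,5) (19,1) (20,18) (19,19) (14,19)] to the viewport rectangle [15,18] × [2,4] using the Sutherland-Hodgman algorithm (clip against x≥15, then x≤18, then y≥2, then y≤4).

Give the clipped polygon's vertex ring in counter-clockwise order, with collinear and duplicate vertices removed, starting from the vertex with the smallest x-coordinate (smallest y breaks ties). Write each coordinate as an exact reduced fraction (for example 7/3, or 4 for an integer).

Clipped polygon: [(15,15/7) (31/2,2) (18,2) (18,4) (15,4)]

1. After x ≥ 15: [(15,15/7) (19,1) (20,18) (19,19) (15,19)]
2. After x ≤ 18: [(15,15/7) (18,9/7) (18,19) (15,19)]
3. After y ≥ 2: [(15,15/7) (31/2,2) (18,2) (18,19) (15,19)]
4. After y ≤ 4: [(15,4) (15,15/7) (31/2,2) (18,2) (18,4)]
5. Canonical ring: [(15,15/7) (31/2,2) (18,2) (18,4) (15,4)]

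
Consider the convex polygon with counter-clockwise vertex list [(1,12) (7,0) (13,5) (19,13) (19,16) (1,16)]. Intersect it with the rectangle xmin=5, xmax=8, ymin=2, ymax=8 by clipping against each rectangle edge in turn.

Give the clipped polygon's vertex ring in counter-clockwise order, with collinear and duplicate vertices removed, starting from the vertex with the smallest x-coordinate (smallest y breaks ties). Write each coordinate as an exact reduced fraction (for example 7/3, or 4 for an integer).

Clipped polygon: [(5,4) (6,2) (8,2) (8,8) (5,8)]

1. After x ≥ 5: [(5,4) (7,0) (13,5) (19,13) (19,16) (5,16)]
2. After x ≤ 8: [(5,4) (7,0) (8,5/6) (8,16) (5,16)]
3. After y ≥ 2: [(5,4) (6,2) (8,2) (8,16) (5,16)]
4. After y ≤ 8: [(5,8) (5,4) (6,2) (8,2) (8,8)]
5. Canonical ring: [(5,4) (6,2) (8,2) (8,8) (5,8)]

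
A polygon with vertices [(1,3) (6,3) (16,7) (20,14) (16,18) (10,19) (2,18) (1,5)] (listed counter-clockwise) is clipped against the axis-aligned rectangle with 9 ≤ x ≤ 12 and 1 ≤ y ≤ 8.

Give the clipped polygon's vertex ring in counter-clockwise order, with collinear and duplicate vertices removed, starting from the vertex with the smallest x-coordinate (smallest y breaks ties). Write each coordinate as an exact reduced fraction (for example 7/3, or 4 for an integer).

1. After x ≥ 9: [(9,21/5) (16,7) (20,14) (16,18) (10,19) (9,151/8)]
2. After x ≤ 12: [(9,21/5) (12,27/5) (12,56/3) (10,19) (9,151/8)]
3. After y ≥ 1: [(9,21/5) (12,27/5) (12,56/3) (10,19) (9,151/8)]
4. After y ≤ 8: [(9,8) (9,21/5) (12,27/5) (12,8)]
5. Canonical ring: [(9,21/5) (12,27/5) (12,8) (9,8)]

Clipped polygon: [(9,21/5) (12,27/5) (12,8) (9,8)]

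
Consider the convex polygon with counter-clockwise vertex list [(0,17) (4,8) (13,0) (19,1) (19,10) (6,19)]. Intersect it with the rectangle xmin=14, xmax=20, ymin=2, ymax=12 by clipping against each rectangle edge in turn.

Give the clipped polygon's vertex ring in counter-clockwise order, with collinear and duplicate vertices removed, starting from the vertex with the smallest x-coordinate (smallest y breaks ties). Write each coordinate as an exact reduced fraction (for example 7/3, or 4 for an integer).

1. After x ≥ 14: [(14,1/6) (19,1) (19,10) (14,175/13)]
2. After x ≤ 20: [(14,1/6) (19,1) (19,10) (14,175/13)]
3. After y ≥ 2: [(14,2) (19,2) (19,10) (14,175/13)]
4. After y ≤ 12: [(14,12) (14,2) (19,2) (19,10) (145/9,12)]
5. Canonical ring: [(14,2) (19,2) (19,10) (145/9,12) (14,12)]

Clipped polygon: [(14,2) (19,2) (19,10) (145/9,12) (14,12)]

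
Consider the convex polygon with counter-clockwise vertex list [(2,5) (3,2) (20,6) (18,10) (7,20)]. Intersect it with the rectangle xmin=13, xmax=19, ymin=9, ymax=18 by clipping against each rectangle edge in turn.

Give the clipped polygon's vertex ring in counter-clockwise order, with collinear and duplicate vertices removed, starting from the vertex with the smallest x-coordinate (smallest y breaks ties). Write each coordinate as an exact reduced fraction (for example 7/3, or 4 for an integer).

Clipped polygon: [(13,9) (37/2,9) (18,10) (13,160/11)]

1. After x ≥ 13: [(13,74/17) (20,6) (18,10) (13,160/11)]
2. After x ≤ 19: [(13,74/17) (19,98/17) (19,8) (18,10) (13,160/11)]
3. After y ≥ 9: [(13,9) (37/2,9) (18,10) (13,160/11)]
4. After y ≤ 18: [(13,9) (37/2,9) (18,10) (13,160/11)]
5. Canonical ring: [(13,9) (37/2,9) (18,10) (13,160/11)]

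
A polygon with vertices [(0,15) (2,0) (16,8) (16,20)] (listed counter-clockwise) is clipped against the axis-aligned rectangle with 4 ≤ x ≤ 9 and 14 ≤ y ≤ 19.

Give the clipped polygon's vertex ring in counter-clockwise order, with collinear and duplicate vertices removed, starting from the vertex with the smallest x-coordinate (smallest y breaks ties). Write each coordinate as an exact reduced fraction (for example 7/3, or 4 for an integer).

1. After x ≥ 4: [(4,65/4) (4,8/7) (16,8) (16,20)]
2. After x ≤ 9: [(9,285/16) (4,65/4) (4,8/7) (9,4)]
3. After y ≥ 14: [(9,14) (9,285/16) (4,65/4) (4,14)]
4. After y ≤ 19: [(9,14) (9,285/16) (4,65/4) (4,14)]
5. Canonical ring: [(4,14) (9,14) (9,285/16) (4,65/4)]

Clipped polygon: [(4,14) (9,14) (9,285/16) (4,65/4)]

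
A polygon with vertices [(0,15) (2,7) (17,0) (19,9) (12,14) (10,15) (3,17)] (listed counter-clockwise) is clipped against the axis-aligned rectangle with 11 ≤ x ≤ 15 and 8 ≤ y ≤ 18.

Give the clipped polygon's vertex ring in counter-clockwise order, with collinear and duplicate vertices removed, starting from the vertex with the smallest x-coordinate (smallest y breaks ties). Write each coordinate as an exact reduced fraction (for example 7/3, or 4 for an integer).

1. After x ≥ 11: [(11,14/5) (17,0) (19,9) (12,14) (11,29/2)]
2. After x ≤ 15: [(11,14/5) (15,14/15) (15,83/7) (12,14) (11,29/2)]
3. After y ≥ 8: [(11,8) (15,8) (15,83/7) (12,14) (11,29/2)]
4. After y ≤ 18: [(11,8) (15,8) (15,83/7) (12,14) (11,29/2)]
5. Canonical ring: [(11,8) (15,8) (15,83/7) (12,14) (11,29/2)]

Clipped polygon: [(11,8) (15,8) (15,83/7) (12,14) (11,29/2)]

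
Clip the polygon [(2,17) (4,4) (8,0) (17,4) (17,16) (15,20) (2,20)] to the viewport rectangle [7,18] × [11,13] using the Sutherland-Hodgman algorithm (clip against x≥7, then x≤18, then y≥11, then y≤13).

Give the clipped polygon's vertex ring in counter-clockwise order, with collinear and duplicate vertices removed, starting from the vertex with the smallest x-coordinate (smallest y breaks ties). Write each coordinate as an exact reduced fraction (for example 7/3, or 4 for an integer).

1. After x ≥ 7: [(7,1) (8,0) (17,4) (17,16) (15,20) (7,20)]
2. After x ≤ 18: [(7,1) (8,0) (17,4) (17,16) (15,20) (7,20)]
3. After y ≥ 11: [(7,11) (17,11) (17,16) (15,20) (7,20)]
4. After y ≤ 13: [(7,13) (7,11) (17,11) (17,13)]
5. Canonical ring: [(7,11) (17,11) (17,13) (7,13)]

Clipped polygon: [(7,11) (17,11) (17,13) (7,13)]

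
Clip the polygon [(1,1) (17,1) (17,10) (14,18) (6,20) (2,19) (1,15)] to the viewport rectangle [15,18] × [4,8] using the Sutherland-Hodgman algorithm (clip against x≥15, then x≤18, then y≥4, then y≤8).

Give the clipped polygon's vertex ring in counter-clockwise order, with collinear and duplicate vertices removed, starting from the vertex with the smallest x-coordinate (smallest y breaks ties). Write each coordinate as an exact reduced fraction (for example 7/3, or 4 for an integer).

Clipped polygon: [(15,4) (17,4) (17,8) (15,8)]

1. After x ≥ 15: [(15,1) (17,1) (17,10) (15,46/3)]
2. After x ≤ 18: [(15,1) (17,1) (17,10) (15,46/3)]
3. After y ≥ 4: [(15,4) (17,4) (17,10) (15,46/3)]
4. After y ≤ 8: [(15,8) (15,4) (17,4) (17,8)]
5. Canonical ring: [(15,4) (17,4) (17,8) (15,8)]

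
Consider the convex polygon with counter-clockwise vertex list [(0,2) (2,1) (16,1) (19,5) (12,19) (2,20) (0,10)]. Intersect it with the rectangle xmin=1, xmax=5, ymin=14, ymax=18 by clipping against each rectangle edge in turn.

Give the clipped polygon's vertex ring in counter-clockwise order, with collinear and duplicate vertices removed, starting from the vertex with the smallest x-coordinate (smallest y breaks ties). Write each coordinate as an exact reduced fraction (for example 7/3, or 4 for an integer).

Clipped polygon: [(1,14) (5,14) (5,18) (8/5,18) (1,15)]

1. After x ≥ 1: [(1,3/2) (2,1) (16,1) (19,5) (12,19) (2,20) (1,15)]
2. After x ≤ 5: [(1,3/2) (2,1) (5,1) (5,197/10) (2,20) (1,15)]
3. After y ≥ 14: [(1,14) (5,14) (5,197/10) (2,20) (1,15)]
4. After y ≤ 18: [(1,14) (5,14) (5,18) (8/5,18) (1,15)]
5. Canonical ring: [(1,14) (5,14) (5,18) (8/5,18) (1,15)]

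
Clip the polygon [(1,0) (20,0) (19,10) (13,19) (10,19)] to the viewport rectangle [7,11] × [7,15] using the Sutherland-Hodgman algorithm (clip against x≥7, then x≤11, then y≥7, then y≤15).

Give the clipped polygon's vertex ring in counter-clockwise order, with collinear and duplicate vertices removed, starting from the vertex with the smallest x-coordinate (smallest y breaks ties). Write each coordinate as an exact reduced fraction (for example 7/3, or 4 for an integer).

1. After x ≥ 7: [(7,38/3) (7,0) (20,0) (19,10) (13,19) (10,19)]
2. After x ≤ 11: [(7,38/3) (7,0) (11,0) (11,19) (10,19)]
3. After y ≥ 7: [(7,38/3) (7,7) (11,7) (11,19) (10,19)]
4. After y ≤ 15: [(154/19,15) (7,38/3) (7,7) (11,7) (11,15)]
5. Canonical ring: [(7,7) (11,7) (11,15) (154/19,15) (7,38/3)]

Clipped polygon: [(7,7) (11,7) (11,15) (154/19,15) (7,38/3)]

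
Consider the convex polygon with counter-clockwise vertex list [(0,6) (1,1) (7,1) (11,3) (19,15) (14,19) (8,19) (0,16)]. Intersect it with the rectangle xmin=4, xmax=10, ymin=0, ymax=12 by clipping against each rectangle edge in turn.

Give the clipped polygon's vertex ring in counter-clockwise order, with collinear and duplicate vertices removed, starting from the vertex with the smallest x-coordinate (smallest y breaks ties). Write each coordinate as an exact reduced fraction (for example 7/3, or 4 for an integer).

1. After x ≥ 4: [(4,1) (7,1) (11,3) (19,15) (14,19) (8,19) (4,35/2)]
2. After x ≤ 10: [(4,1) (7,1) (10,5/2) (10,19) (8,19) (4,35/2)]
3. After y ≥ 0: [(4,1) (7,1) (10,5/2) (10,19) (8,19) (4,35/2)]
4. After y ≤ 12: [(4,12) (4,1) (7,1) (10,5/2) (10,12)]
5. Canonical ring: [(4,1) (7,1) (10,5/2) (10,12) (4,12)]

Clipped polygon: [(4,1) (7,1) (10,5/2) (10,12) (4,12)]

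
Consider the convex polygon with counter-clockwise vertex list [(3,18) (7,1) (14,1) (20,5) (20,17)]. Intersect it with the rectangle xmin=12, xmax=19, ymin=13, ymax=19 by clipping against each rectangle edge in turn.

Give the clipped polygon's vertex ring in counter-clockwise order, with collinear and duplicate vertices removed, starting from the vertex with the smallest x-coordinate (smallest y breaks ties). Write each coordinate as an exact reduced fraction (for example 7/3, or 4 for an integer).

1. After x ≥ 12: [(12,297/17) (12,1) (14,1) (20,5) (20,17)]
2. After x ≤ 19: [(19,290/17) (12,297/17) (12,1) (14,1) (19,13/3)]
3. After y ≥ 13: [(19,13) (19,290/17) (12,297/17) (12,13)]
4. After y ≤ 19: [(19,13) (19,290/17) (12,297/17) (12,13)]
5. Canonical ring: [(12,13) (19,13) (19,290/17) (12,297/17)]

Clipped polygon: [(12,13) (19,13) (19,290/17) (12,297/17)]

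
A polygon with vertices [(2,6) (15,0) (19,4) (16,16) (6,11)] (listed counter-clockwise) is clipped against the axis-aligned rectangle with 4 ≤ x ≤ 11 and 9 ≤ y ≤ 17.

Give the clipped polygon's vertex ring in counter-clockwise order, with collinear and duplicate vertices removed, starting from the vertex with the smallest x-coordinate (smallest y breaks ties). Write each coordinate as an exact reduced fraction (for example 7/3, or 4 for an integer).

1. After x ≥ 4: [(4,17/2) (4,66/13) (15,0) (19,4) (16,16) (6,11)]
2. After x ≤ 11: [(4,17/2) (4,66/13) (11,24/13) (11,27/2) (6,11)]
3. After y ≥ 9: [(22/5,9) (11,9) (11,27/2) (6,11)]
4. After y ≤ 17: [(22/5,9) (11,9) (11,27/2) (6,11)]
5. Canonical ring: [(22/5,9) (11,9) (11,27/2) (6,11)]

Clipped polygon: [(22/5,9) (11,9) (11,27/2) (6,11)]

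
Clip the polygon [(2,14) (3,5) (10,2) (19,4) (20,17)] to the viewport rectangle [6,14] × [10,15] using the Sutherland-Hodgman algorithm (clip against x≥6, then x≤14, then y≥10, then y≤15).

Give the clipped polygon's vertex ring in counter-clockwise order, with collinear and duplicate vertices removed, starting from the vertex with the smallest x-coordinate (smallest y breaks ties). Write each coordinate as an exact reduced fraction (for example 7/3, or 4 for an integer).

Clipped polygon: [(6,10) (14,10) (14,15) (8,15) (6,44/3)]

1. After x ≥ 6: [(6,44/3) (6,26/7) (10,2) (19,4) (20,17)]
2. After x ≤ 14: [(14,16) (6,44/3) (6,26/7) (10,2) (14,26/9)]
3. After y ≥ 10: [(14,10) (14,16) (6,44/3) (6,10)]
4. After y ≤ 15: [(14,10) (14,15) (8,15) (6,44/3) (6,10)]
5. Canonical ring: [(6,10) (14,10) (14,15) (8,15) (6,44/3)]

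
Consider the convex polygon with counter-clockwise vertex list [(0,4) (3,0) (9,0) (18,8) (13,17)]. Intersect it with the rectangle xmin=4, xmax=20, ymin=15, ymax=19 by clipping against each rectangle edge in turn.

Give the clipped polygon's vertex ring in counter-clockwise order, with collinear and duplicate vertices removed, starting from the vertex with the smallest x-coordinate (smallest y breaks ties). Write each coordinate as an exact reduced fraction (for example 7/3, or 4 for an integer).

Clipped polygon: [(11,15) (127/9,15) (13,17)]

1. After x ≥ 4: [(4,8) (4,0) (9,0) (18,8) (13,17)]
2. After x ≤ 20: [(4,8) (4,0) (9,0) (18,8) (13,17)]
3. After y ≥ 15: [(11,15) (127/9,15) (13,17)]
4. After y ≤ 19: [(11,15) (127/9,15) (13,17)]
5. Canonical ring: [(11,15) (127/9,15) (13,17)]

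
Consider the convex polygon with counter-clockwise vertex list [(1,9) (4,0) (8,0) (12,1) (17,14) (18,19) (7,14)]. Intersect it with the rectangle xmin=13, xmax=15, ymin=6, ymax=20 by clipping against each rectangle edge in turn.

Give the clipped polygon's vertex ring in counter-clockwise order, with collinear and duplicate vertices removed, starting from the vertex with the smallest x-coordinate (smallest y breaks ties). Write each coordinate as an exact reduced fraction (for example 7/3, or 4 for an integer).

Clipped polygon: [(13,6) (181/13,6) (15,44/5) (15,194/11) (13,184/11)]

1. After x ≥ 13: [(13,18/5) (17,14) (18,19) (13,184/11)]
2. After x ≤ 15: [(13,18/5) (15,44/5) (15,194/11) (13,184/11)]
3. After y ≥ 6: [(13,6) (181/13,6) (15,44/5) (15,194/11) (13,184/11)]
4. After y ≤ 20: [(13,6) (181/13,6) (15,44/5) (15,194/11) (13,184/11)]
5. Canonical ring: [(13,6) (181/13,6) (15,44/5) (15,194/11) (13,184/11)]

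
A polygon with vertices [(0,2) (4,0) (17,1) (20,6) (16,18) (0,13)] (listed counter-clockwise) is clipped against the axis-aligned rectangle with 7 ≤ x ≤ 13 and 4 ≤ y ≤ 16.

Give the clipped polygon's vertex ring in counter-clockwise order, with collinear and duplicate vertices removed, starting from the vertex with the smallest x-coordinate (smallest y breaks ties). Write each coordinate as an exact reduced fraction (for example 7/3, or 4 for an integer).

Clipped polygon: [(7,4) (13,4) (13,16) (48/5,16) (7,243/16)]

1. After x ≥ 7: [(7,3/13) (17,1) (20,6) (16,18) (7,243/16)]
2. After x ≤ 13: [(7,3/13) (13,9/13) (13,273/16) (7,243/16)]
3. After y ≥ 4: [(7,4) (13,4) (13,273/16) (7,243/16)]
4. After y ≤ 16: [(7,4) (13,4) (13,16) (48/5,16) (7,243/16)]
5. Canonical ring: [(7,4) (13,4) (13,16) (48/5,16) (7,243/16)]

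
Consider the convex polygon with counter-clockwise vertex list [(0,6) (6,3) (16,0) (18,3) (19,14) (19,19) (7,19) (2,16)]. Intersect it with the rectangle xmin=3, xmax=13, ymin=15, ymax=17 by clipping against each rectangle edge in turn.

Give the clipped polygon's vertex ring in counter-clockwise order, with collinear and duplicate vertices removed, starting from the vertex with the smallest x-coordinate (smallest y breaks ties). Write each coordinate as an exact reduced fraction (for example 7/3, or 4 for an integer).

Clipped polygon: [(3,15) (13,15) (13,17) (11/3,17) (3,83/5)]

1. After x ≥ 3: [(3,9/2) (6,3) (16,0) (18,3) (19,14) (19,19) (7,19) (3,83/5)]
2. After x ≤ 13: [(3,9/2) (6,3) (13,9/10) (13,19) (7,19) (3,83/5)]
3. After y ≥ 15: [(3,15) (13,15) (13,19) (7,19) (3,83/5)]
4. After y ≤ 17: [(3,15) (13,15) (13,17) (11/3,17) (3,83/5)]
5. Canonical ring: [(3,15) (13,15) (13,17) (11/3,17) (3,83/5)]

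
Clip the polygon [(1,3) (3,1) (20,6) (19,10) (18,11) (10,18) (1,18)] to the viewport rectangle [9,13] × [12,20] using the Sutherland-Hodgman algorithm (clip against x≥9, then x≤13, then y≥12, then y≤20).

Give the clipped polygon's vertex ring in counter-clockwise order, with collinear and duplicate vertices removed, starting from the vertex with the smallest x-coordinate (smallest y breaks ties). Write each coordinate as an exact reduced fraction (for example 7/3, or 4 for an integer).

1. After x ≥ 9: [(9,47/17) (20,6) (19,10) (18,11) (10,18) (9,18)]
2. After x ≤ 13: [(9,47/17) (13,67/17) (13,123/8) (10,18) (9,18)]
3. After y ≥ 12: [(9,12) (13,12) (13,123/8) (10,18) (9,18)]
4. After y ≤ 20: [(9,12) (13,12) (13,123/8) (10,18) (9,18)]
5. Canonical ring: [(9,12) (13,12) (13,123/8) (10,18) (9,18)]

Clipped polygon: [(9,12) (13,12) (13,123/8) (10,18) (9,18)]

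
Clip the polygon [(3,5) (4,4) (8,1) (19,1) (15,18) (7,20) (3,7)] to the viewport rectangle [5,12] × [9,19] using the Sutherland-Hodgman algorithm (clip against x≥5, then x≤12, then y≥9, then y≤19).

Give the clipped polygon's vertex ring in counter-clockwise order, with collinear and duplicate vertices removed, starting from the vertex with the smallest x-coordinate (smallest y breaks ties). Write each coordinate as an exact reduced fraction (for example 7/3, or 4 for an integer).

Clipped polygon: [(5,9) (12,9) (12,75/4) (11,19) (87/13,19) (5,27/2)]

1. After x ≥ 5: [(5,13/4) (8,1) (19,1) (15,18) (7,20) (5,27/2)]
2. After x ≤ 12: [(5,13/4) (8,1) (12,1) (12,75/4) (7,20) (5,27/2)]
3. After y ≥ 9: [(5,9) (12,9) (12,75/4) (7,20) (5,27/2)]
4. After y ≤ 19: [(5,9) (12,9) (12,75/4) (11,19) (87/13,19) (5,27/2)]
5. Canonical ring: [(5,9) (12,9) (12,75/4) (11,19) (87/13,19) (5,27/2)]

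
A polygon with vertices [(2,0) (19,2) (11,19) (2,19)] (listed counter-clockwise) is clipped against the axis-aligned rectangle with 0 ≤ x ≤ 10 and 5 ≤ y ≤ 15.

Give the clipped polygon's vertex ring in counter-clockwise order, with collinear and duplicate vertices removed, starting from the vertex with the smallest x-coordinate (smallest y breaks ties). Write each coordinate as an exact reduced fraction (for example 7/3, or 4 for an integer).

Clipped polygon: [(2,5) (10,5) (10,15) (2,15)]

1. After x ≥ 0: [(2,0) (19,2) (11,19) (2,19)]
2. After x ≤ 10: [(2,0) (10,16/17) (10,19) (2,19)]
3. After y ≥ 5: [(2,5) (10,5) (10,19) (2,19)]
4. After y ≤ 15: [(2,15) (2,5) (10,5) (10,15)]
5. Canonical ring: [(2,5) (10,5) (10,15) (2,15)]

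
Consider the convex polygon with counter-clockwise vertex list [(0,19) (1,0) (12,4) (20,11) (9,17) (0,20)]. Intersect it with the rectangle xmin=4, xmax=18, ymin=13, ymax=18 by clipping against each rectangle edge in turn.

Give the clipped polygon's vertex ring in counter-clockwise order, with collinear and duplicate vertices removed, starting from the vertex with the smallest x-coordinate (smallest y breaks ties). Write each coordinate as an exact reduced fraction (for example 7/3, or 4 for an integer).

Clipped polygon: [(4,13) (49/3,13) (9,17) (6,18) (4,18)]

1. After x ≥ 4: [(4,12/11) (12,4) (20,11) (9,17) (4,56/3)]
2. After x ≤ 18: [(4,12/11) (12,4) (18,37/4) (18,133/11) (9,17) (4,56/3)]
3. After y ≥ 13: [(4,13) (49/3,13) (9,17) (4,56/3)]
4. After y ≤ 18: [(4,18) (4,13) (49/3,13) (9,17) (6,18)]
5. Canonical ring: [(4,13) (49/3,13) (9,17) (6,18) (4,18)]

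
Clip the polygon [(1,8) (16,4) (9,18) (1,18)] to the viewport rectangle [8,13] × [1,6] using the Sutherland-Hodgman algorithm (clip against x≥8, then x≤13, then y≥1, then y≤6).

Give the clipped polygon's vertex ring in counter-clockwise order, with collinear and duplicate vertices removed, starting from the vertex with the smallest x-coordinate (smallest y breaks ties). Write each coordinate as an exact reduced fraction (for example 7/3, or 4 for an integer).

1. After x ≥ 8: [(8,92/15) (16,4) (9,18) (8,18)]
2. After x ≤ 13: [(8,92/15) (13,24/5) (13,10) (9,18) (8,18)]
3. After y ≥ 1: [(8,92/15) (13,24/5) (13,10) (9,18) (8,18)]
4. After y ≤ 6: [(17/2,6) (13,24/5) (13,6)]
5. Canonical ring: [(17/2,6) (13,24/5) (13,6)]

Clipped polygon: [(17/2,6) (13,24/5) (13,6)]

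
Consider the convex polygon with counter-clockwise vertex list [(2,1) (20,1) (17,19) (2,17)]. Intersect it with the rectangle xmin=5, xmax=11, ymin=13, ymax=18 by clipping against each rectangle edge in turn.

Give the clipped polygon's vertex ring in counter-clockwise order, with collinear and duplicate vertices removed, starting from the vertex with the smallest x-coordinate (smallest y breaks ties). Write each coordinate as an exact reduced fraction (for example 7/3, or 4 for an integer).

1. After x ≥ 5: [(5,1) (20,1) (17,19) (5,87/5)]
2. After x ≤ 11: [(5,1) (11,1) (11,91/5) (5,87/5)]
3. After y ≥ 13: [(5,13) (11,13) (11,91/5) (5,87/5)]
4. After y ≤ 18: [(5,13) (11,13) (11,18) (19/2,18) (5,87/5)]
5. Canonical ring: [(5,13) (11,13) (11,18) (19/2,18) (5,87/5)]

Clipped polygon: [(5,13) (11,13) (11,18) (19/2,18) (5,87/5)]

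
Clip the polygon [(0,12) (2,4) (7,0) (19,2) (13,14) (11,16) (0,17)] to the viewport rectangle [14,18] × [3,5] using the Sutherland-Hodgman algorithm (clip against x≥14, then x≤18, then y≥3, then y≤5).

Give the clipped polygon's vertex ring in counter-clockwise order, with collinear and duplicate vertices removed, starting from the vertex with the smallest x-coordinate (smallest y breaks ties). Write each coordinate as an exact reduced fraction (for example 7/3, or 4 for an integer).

Clipped polygon: [(14,3) (18,3) (18,4) (35/2,5) (14,5)]

1. After x ≥ 14: [(14,7/6) (19,2) (14,12)]
2. After x ≤ 18: [(14,7/6) (18,11/6) (18,4) (14,12)]
3. After y ≥ 3: [(14,3) (18,3) (18,4) (14,12)]
4. After y ≤ 5: [(14,5) (14,3) (18,3) (18,4) (35/2,5)]
5. Canonical ring: [(14,3) (18,3) (18,4) (35/2,5) (14,5)]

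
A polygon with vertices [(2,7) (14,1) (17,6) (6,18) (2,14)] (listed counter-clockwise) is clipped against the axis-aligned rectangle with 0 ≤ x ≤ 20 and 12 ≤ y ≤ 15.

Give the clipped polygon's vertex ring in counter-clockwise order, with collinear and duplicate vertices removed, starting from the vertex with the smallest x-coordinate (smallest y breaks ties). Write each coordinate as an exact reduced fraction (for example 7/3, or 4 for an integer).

Clipped polygon: [(2,12) (23/2,12) (35/4,15) (3,15) (2,14)]

1. After x ≥ 0: [(2,7) (14,1) (17,6) (6,18) (2,14)]
2. After x ≤ 20: [(2,7) (14,1) (17,6) (6,18) (2,14)]
3. After y ≥ 12: [(2,12) (23/2,12) (6,18) (2,14)]
4. After y ≤ 15: [(2,12) (23/2,12) (35/4,15) (3,15) (2,14)]
5. Canonical ring: [(2,12) (23/2,12) (35/4,15) (3,15) (2,14)]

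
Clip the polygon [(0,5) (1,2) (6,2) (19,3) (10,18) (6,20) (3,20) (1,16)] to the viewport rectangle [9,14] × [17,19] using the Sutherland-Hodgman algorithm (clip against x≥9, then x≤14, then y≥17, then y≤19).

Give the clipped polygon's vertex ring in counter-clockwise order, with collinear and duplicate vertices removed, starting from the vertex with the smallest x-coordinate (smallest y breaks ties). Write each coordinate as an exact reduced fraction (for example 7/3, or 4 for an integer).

1. After x ≥ 9: [(9,29/13) (19,3) (10,18) (9,37/2)]
2. After x ≤ 14: [(9,29/13) (14,34/13) (14,34/3) (10,18) (9,37/2)]
3. After y ≥ 17: [(9,17) (53/5,17) (10,18) (9,37/2)]
4. After y ≤ 19: [(9,17) (53/5,17) (10,18) (9,37/2)]
5. Canonical ring: [(9,17) (53/5,17) (10,18) (9,37/2)]

Clipped polygon: [(9,17) (53/5,17) (10,18) (9,37/2)]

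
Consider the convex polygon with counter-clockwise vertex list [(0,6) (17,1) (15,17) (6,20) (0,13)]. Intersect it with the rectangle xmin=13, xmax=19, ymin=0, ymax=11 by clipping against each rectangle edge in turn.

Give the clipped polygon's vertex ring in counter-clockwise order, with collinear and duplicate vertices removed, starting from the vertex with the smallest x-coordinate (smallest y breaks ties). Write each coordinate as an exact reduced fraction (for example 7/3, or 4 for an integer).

Clipped polygon: [(13,37/17) (17,1) (63/4,11) (13,11)]

1. After x ≥ 13: [(13,37/17) (17,1) (15,17) (13,53/3)]
2. After x ≤ 19: [(13,37/17) (17,1) (15,17) (13,53/3)]
3. After y ≥ 0: [(13,37/17) (17,1) (15,17) (13,53/3)]
4. After y ≤ 11: [(13,11) (13,37/17) (17,1) (63/4,11)]
5. Canonical ring: [(13,37/17) (17,1) (63/4,11) (13,11)]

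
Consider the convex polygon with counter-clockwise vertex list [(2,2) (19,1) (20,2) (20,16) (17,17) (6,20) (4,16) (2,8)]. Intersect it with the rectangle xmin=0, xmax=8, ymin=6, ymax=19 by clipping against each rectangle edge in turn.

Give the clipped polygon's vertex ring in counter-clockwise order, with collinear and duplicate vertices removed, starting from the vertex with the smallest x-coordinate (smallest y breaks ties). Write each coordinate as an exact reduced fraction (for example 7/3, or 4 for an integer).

Clipped polygon: [(2,6) (8,6) (8,19) (11/2,19) (4,16) (2,8)]

1. After x ≥ 0: [(2,2) (19,1) (20,2) (20,16) (17,17) (6,20) (4,16) (2,8)]
2. After x ≤ 8: [(2,2) (8,28/17) (8,214/11) (6,20) (4,16) (2,8)]
3. After y ≥ 6: [(2,6) (8,6) (8,214/11) (6,20) (4,16) (2,8)]
4. After y ≤ 19: [(2,6) (8,6) (8,19) (11/2,19) (4,16) (2,8)]
5. Canonical ring: [(2,6) (8,6) (8,19) (11/2,19) (4,16) (2,8)]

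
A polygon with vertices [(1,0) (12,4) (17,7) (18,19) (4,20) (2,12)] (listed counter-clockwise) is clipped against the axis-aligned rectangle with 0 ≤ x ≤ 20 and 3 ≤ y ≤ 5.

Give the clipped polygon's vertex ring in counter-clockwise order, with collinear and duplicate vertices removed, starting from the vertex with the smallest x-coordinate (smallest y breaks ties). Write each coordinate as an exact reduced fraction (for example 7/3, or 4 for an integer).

Clipped polygon: [(5/4,3) (37/4,3) (12,4) (41/3,5) (17/12,5)]

1. After x ≥ 0: [(1,0) (12,4) (17,7) (18,19) (4,20) (2,12)]
2. After x ≤ 20: [(1,0) (12,4) (17,7) (18,19) (4,20) (2,12)]
3. After y ≥ 3: [(5/4,3) (37/4,3) (12,4) (17,7) (18,19) (4,20) (2,12)]
4. After y ≤ 5: [(17/12,5) (5/4,3) (37/4,3) (12,4) (41/3,5)]
5. Canonical ring: [(5/4,3) (37/4,3) (12,4) (41/3,5) (17/12,5)]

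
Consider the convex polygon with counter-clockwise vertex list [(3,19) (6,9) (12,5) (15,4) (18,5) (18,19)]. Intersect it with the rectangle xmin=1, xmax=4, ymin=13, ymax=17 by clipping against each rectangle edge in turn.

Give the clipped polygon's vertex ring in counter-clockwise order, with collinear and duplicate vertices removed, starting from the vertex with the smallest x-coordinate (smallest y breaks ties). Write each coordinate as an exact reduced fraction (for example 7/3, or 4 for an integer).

1. After x ≥ 1: [(3,19) (6,9) (12,5) (15,4) (18,5) (18,19)]
2. After x ≤ 4: [(4,19) (3,19) (4,47/3)]
3. After y ≥ 13: [(4,19) (3,19) (4,47/3)]
4. After y ≤ 17: [(4,17) (18/5,17) (4,47/3)]
5. Canonical ring: [(18/5,17) (4,47/3) (4,17)]

Clipped polygon: [(18/5,17) (4,47/3) (4,17)]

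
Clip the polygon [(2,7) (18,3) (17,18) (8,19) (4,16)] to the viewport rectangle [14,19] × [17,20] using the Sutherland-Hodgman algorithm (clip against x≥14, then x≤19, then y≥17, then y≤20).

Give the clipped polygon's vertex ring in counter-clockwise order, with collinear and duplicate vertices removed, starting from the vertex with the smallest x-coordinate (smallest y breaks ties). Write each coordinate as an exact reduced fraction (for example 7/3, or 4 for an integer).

1. After x ≥ 14: [(14,4) (18,3) (17,18) (14,55/3)]
2. After x ≤ 19: [(14,4) (18,3) (17,18) (14,55/3)]
3. After y ≥ 17: [(14,17) (256/15,17) (17,18) (14,55/3)]
4. After y ≤ 20: [(14,17) (256/15,17) (17,18) (14,55/3)]
5. Canonical ring: [(14,17) (256/15,17) (17,18) (14,55/3)]

Clipped polygon: [(14,17) (256/15,17) (17,18) (14,55/3)]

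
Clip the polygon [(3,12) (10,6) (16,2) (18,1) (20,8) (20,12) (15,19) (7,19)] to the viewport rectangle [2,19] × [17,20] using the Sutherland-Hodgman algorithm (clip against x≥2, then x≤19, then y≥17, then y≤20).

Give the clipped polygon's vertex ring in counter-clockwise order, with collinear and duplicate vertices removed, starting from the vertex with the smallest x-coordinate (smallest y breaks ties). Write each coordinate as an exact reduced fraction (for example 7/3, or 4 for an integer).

Clipped polygon: [(41/7,17) (115/7,17) (15,19) (7,19)]

1. After x ≥ 2: [(3,12) (10,6) (16,2) (18,1) (20,8) (20,12) (15,19) (7,19)]
2. After x ≤ 19: [(3,12) (10,6) (16,2) (18,1) (19,9/2) (19,67/5) (15,19) (7,19)]
3. After y ≥ 17: [(41/7,17) (115/7,17) (15,19) (7,19)]
4. After y ≤ 20: [(41/7,17) (115/7,17) (15,19) (7,19)]
5. Canonical ring: [(41/7,17) (115/7,17) (15,19) (7,19)]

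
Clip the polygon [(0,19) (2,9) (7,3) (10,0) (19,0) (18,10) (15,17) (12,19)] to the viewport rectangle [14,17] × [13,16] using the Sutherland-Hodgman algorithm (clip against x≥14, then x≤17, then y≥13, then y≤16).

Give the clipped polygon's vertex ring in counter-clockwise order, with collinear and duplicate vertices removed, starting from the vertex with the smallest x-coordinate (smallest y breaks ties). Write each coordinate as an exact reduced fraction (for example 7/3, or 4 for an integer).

Clipped polygon: [(14,13) (117/7,13) (108/7,16) (14,16)]

1. After x ≥ 14: [(14,0) (19,0) (18,10) (15,17) (14,53/3)]
2. After x ≤ 17: [(14,0) (17,0) (17,37/3) (15,17) (14,53/3)]
3. After y ≥ 13: [(14,13) (117/7,13) (15,17) (14,53/3)]
4. After y ≤ 16: [(14,16) (14,13) (117/7,13) (108/7,16)]
5. Canonical ring: [(14,13) (117/7,13) (108/7,16) (14,16)]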